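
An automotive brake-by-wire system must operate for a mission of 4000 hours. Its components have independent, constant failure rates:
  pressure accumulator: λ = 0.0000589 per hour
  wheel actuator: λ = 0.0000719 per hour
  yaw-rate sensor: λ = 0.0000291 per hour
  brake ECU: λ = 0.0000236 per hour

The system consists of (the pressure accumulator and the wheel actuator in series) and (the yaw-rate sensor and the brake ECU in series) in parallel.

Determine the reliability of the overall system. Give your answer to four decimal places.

R(pressure accumulator) = exp(−0.0000589 × 4000) = 0.790097
R(wheel actuator) = exp(−0.0000719 × 4000) = 0.750062
R(yaw-rate sensor) = exp(−0.0000291 × 4000) = 0.890119
R(brake ECU) = exp(−0.0000236 × 4000) = 0.909919
Series (pressure accumulator and wheel actuator): 0.790097 × 0.750062 = 0.592622
Series (yaw-rate sensor and brake ECU): 0.890119 × 0.909919 = 0.809936
Parallel ([0.592622] and [0.809936]): 1 − (1 − 0.592622)(1 − 0.809936) = 0.9226

0.9226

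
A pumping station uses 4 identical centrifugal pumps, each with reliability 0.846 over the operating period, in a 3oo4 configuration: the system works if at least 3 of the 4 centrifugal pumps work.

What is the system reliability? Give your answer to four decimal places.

R = Σ_{i=3}^{4} C(4,i) p^i (1−p)^{4−i} with p = 0.846
C(4,3)·0.846^3·0.154^1 = 0.372985
C(4,4)·0.846^4·0.154^0 = 0.512249
Sum = 0.8852

0.8852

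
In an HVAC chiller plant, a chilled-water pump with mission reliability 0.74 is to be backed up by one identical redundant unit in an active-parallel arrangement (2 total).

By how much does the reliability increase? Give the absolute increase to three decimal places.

0.192

R_before = 0.74
R_after = 1 − (1 − 0.74)^2 = 0.932
ΔR = 0.932 − 0.74 = 0.192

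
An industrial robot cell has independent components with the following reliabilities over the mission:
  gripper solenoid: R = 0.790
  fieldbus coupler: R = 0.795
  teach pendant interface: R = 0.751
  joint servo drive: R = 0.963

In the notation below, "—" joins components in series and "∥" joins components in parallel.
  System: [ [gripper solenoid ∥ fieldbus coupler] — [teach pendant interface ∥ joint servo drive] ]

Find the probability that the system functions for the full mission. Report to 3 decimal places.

0.948

Parallel (gripper solenoid and fieldbus coupler): 1 − (1 − 0.79000)(1 − 0.79500) = 0.95695
Parallel (teach pendant interface and joint servo drive): 1 − (1 − 0.75100)(1 − 0.96300) = 0.99079
Series ([0.95695] and [0.99079]): 0.95695 × 0.99079 = 0.948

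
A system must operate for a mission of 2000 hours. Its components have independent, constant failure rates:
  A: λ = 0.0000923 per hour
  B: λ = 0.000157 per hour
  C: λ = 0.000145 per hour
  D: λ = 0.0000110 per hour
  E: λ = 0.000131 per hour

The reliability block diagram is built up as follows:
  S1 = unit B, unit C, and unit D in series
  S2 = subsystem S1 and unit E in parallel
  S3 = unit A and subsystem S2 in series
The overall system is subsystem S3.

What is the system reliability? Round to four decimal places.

R(A) = exp(−0.0000923 × 2000) = 0.831437
R(B) = exp(−0.000157 × 2000) = 0.730519
R(C) = exp(−0.000145 × 2000) = 0.748264
R(D) = exp(−0.0000110 × 2000) = 0.978240
R(E) = exp(−0.000131 × 2000) = 0.769511
Series (B, C, and D): 0.730519 × 0.748264 × 0.978240 = 0.534727
Parallel ([0.534727] and E): 1 − (1 − 0.534727)(1 − 0.769511) = 0.892760
Series (A and [0.892760]): 0.831437 × 0.892760 = 0.7423

0.7423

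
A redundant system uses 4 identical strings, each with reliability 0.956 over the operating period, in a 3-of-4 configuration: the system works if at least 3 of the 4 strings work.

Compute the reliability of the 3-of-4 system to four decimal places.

R = Σ_{i=3}^{4} C(4,i) p^i (1−p)^{4−i} with p = 0.956
C(4,3)·0.956^3·0.044^1 = 0.153775
C(4,4)·0.956^4·0.044^0 = 0.835279
Sum = 0.9891

0.9891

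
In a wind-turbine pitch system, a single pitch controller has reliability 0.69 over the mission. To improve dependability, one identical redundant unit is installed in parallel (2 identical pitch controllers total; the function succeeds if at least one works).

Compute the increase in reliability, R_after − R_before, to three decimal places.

R_before = 0.69
R_after = 1 − (1 − 0.69)^2 = 0.904
ΔR = 0.904 − 0.69 = 0.214

0.214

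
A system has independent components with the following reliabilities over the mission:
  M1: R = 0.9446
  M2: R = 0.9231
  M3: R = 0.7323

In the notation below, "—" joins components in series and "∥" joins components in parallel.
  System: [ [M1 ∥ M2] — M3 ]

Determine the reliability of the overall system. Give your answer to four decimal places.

Parallel (M1 and M2): 1 − (1 − 0.944600)(1 − 0.923100) = 0.995740
Series ([0.995740] and M3): 0.995740 × 0.732300 = 0.7292

0.7292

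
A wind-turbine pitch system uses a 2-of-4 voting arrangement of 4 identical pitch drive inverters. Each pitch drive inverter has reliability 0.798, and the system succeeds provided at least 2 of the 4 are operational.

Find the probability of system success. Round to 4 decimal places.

R = Σ_{i=2}^{4} C(4,i) p^i (1−p)^{4−i} with p = 0.798
C(4,2)·0.798^2·0.202^2 = 0.155905
C(4,3)·0.798^3·0.202^1 = 0.410601
C(4,4)·0.798^4·0.202^0 = 0.405519
Sum = 0.9720

0.9720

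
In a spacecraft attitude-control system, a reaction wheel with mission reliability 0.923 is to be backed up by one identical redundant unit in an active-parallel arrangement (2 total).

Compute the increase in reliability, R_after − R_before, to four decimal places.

R_before = 0.923
R_after = 1 − (1 − 0.923)^2 = 0.9941
ΔR = 0.9941 − 0.923 = 0.0711

0.0711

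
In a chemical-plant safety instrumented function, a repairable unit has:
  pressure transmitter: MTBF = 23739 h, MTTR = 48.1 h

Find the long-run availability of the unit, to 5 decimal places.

A(pressure transmitter) = MTBF/(MTBF+MTTR) = 23739/(23739+48.1) = 0.99798

0.99798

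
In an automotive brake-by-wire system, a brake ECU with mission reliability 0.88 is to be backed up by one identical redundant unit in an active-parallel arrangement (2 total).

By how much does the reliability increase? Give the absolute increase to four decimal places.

R_before = 0.88
R_after = 1 − (1 − 0.88)^2 = 0.9856
ΔR = 0.9856 − 0.88 = 0.1056

0.1056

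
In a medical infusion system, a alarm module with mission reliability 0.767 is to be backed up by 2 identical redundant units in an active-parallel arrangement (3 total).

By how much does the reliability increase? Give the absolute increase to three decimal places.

0.220

R_before = 0.767
R_after = 1 − (1 − 0.767)^3 = 0.987
ΔR = 0.987 − 0.767 = 0.220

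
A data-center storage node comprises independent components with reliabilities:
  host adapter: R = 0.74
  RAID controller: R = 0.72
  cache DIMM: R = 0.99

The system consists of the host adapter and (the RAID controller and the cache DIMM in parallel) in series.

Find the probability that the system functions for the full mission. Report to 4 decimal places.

0.7379

Parallel (RAID controller and cache DIMM): 1 − (1 − 0.720000)(1 − 0.990000) = 0.997200
Series (host adapter and [0.997200]): 0.740000 × 0.997200 = 0.7379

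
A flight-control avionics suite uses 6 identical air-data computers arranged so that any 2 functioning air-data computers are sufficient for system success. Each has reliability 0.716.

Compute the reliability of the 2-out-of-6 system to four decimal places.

R = Σ_{i=2}^{6} C(6,i) p^i (1−p)^{6−i} with p = 0.716
C(6,2)·0.716^2·0.284^4 = 0.050025
C(6,3)·0.716^3·0.284^3 = 0.168161
C(6,4)·0.716^4·0.284^2 = 0.317966
C(6,5)·0.716^5·0.284^1 = 0.320653
C(6,6)·0.716^6·0.284^0 = 0.134734
Sum = 0.9915

0.9915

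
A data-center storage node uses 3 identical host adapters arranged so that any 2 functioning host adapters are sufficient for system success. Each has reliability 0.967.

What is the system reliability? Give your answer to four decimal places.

0.9968

R = Σ_{i=2}^{3} C(3,i) p^i (1−p)^{3−i} with p = 0.967
C(3,2)·0.967^2·0.033^1 = 0.092574
C(3,3)·0.967^3·0.033^0 = 0.904231
Sum = 0.9968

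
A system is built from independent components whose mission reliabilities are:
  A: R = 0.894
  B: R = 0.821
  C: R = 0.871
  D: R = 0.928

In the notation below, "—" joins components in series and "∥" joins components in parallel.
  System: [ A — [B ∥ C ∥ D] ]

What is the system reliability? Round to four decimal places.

Parallel (B, C, and D): 1 − (1 − 0.821000)(1 − 0.871000)(1 − 0.928000) = 0.998337
Series (A and [0.998337]): 0.894000 × 0.998337 = 0.8925

0.8925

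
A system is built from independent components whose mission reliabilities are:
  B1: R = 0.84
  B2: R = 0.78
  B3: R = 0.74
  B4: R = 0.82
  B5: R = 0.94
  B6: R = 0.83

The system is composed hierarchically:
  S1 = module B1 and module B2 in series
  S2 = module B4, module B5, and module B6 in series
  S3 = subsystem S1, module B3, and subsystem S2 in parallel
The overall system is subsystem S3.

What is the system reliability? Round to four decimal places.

0.9677

Series (B1 and B2): 0.840000 × 0.780000 = 0.655200
Series (B4, B5, and B6): 0.820000 × 0.940000 × 0.830000 = 0.639764
Parallel ([0.655200], B3, and [0.639764]): 1 − (1 − 0.655200)(1 − 0.740000)(1 − 0.639764) = 0.9677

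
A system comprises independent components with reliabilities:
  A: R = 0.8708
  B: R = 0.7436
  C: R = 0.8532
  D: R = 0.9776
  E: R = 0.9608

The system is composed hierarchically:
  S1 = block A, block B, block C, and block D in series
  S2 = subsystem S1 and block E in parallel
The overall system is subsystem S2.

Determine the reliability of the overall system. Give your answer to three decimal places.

0.982

Series (A, B, C, and D): 0.87080 × 0.74360 × 0.85320 × 0.97760 = 0.54009
Parallel ([0.54009] and E): 1 − (1 − 0.54009)(1 − 0.96080) = 0.982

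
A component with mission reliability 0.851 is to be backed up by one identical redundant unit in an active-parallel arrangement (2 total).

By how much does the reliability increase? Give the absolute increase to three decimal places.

0.127

R_before = 0.851
R_after = 1 − (1 − 0.851)^2 = 0.978
ΔR = 0.978 − 0.851 = 0.127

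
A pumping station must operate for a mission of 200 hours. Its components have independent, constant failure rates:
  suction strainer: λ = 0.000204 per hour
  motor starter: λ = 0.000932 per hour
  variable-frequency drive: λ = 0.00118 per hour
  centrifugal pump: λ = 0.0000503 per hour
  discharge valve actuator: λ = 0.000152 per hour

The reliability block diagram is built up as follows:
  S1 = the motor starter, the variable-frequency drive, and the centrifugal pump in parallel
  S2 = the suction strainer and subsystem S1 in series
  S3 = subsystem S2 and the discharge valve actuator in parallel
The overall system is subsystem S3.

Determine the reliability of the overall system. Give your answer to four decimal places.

0.9988

R(suction strainer) = exp(−0.000204 × 200) = 0.960021
R(motor starter) = exp(−0.000932 × 200) = 0.829942
R(variable-frequency drive) = exp(−0.00118 × 200) = 0.789781
R(centrifugal pump) = exp(−0.0000503 × 200) = 0.989990
R(discharge valve actuator) = exp(−0.000152 × 200) = 0.970057
Parallel (motor starter, variable-frequency drive, and centrifugal pump): 1 − (1 − 0.829942)(1 − 0.789781)(1 − 0.989990) = 0.999642
Series (suction strainer and [0.999642]): 0.960021 × 0.999642 = 0.959677
Parallel ([0.959677] and discharge valve actuator): 1 − (1 − 0.959677)(1 − 0.970057) = 0.9988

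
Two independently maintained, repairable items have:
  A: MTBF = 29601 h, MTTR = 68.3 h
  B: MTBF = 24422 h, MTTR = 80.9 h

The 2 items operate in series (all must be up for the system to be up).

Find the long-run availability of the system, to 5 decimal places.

A(A) = MTBF/(MTBF+MTTR) = 29601/(29601+68.3) = 0.997698
A(B) = MTBF/(MTBF+MTTR) = 24422/(24422+80.9) = 0.996698
Series availability: 0.997698 × 0.996698 = 0.99440

0.99440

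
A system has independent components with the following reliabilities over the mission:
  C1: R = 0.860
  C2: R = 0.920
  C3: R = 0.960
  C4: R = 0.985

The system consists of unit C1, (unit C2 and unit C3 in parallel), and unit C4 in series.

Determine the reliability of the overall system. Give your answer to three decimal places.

Parallel (C2 and C3): 1 − (1 − 0.92000)(1 − 0.96000) = 0.99680
Series (C1, [0.99680], and C4): 0.86000 × 0.99680 × 0.98500 = 0.844

0.844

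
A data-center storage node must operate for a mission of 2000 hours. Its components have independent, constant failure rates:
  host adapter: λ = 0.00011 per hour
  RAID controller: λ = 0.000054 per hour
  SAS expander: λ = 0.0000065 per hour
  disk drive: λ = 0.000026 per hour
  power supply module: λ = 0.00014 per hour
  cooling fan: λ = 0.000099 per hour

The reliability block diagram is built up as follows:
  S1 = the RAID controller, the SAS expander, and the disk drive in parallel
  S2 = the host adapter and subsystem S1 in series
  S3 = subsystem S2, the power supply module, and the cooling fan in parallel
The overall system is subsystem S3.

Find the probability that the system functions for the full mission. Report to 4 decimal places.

0.9913

R(host adapter) = exp(−0.00011 × 2000) = 0.802519
R(RAID controller) = exp(−0.000054 × 2000) = 0.897628
R(SAS expander) = exp(−0.0000065 × 2000) = 0.987084
R(disk drive) = exp(−0.000026 × 2000) = 0.949329
R(power supply module) = exp(−0.00014 × 2000) = 0.755784
R(cooling fan) = exp(−0.000099 × 2000) = 0.820370
Parallel (RAID controller, SAS expander, and disk drive): 1 − (1 − 0.897628)(1 − 0.987084)(1 − 0.949329) = 0.999933
Series (host adapter and [0.999933]): 0.802519 × 0.999933 = 0.802465
Parallel ([0.802465], power supply module, and cooling fan): 1 − (1 − 0.802465)(1 − 0.755784)(1 − 0.820370) = 0.9913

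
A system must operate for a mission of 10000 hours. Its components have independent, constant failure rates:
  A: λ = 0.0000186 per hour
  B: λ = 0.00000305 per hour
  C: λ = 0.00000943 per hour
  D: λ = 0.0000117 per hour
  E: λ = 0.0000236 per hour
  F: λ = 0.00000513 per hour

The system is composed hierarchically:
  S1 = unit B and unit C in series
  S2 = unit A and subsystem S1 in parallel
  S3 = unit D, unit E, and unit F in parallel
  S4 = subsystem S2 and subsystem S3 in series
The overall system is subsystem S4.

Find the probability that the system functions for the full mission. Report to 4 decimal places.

0.9789

R(A) = exp(−0.0000186 × 10000) = 0.830274
R(B) = exp(−0.00000305 × 10000) = 0.969960
R(C) = exp(−0.00000943 × 10000) = 0.910010
R(D) = exp(−0.0000117 × 10000) = 0.889585
R(E) = exp(−0.0000236 × 10000) = 0.789781
R(F) = exp(−0.00000513 × 10000) = 0.949994
Series (B and C): 0.969960 × 0.910010 = 0.882673
Parallel (A and [0.882673]): 1 − (1 − 0.830274)(1 − 0.882673) = 0.980087
Parallel (D, E, and F): 1 − (1 − 0.889585)(1 − 0.789781)(1 − 0.949994) = 0.998839
Series ([0.980087] and [0.998839]): 0.980087 × 0.998839 = 0.9789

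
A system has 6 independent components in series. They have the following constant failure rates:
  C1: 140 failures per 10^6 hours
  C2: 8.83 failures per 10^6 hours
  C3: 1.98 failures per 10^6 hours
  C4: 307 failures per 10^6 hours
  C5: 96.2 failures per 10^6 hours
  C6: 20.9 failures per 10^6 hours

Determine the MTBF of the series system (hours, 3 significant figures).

1740

Series of exponential components: λ_sys = Σ λ_i
λ_sys = 0.000140 + 0.00000883 + 0.00000198 + 0.000307 + 0.0000962 + 0.0000209 = 5.7491e-04 /h
MTBF = 1 / λ_sys = 1740 h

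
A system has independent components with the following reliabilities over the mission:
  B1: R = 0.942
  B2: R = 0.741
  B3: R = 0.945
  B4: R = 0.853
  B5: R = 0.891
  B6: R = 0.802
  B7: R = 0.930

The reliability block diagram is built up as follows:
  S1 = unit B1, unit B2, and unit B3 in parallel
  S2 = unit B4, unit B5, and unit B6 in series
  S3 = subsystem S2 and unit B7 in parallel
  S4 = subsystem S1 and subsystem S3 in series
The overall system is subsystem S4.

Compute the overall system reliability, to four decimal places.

Parallel (B1, B2, and B3): 1 − (1 − 0.942000)(1 − 0.741000)(1 − 0.945000) = 0.999174
Series (B4, B5, and B6): 0.853000 × 0.891000 × 0.802000 = 0.609538
Parallel ([0.609538] and B7): 1 − (1 − 0.609538)(1 − 0.930000) = 0.972668
Series ([0.999174] and [0.972668]): 0.999174 × 0.972668 = 0.9719

0.9719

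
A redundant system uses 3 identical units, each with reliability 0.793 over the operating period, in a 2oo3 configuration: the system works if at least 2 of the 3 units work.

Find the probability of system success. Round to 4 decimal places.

0.8892

R = Σ_{i=2}^{3} C(3,i) p^i (1−p)^{3−i} with p = 0.793
C(3,2)·0.793^2·0.207^1 = 0.390515
C(3,3)·0.793^3·0.207^0 = 0.498677
Sum = 0.8892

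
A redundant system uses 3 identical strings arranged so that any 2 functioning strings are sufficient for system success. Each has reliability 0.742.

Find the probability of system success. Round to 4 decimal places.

R = Σ_{i=2}^{3} C(3,i) p^i (1−p)^{3−i} with p = 0.742
C(3,2)·0.742^2·0.258^1 = 0.426137
C(3,3)·0.742^3·0.258^0 = 0.408518
Sum = 0.8347

0.8347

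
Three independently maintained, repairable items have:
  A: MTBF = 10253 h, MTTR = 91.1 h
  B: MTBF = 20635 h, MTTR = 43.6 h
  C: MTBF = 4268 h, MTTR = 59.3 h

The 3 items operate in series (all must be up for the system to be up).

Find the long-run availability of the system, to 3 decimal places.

A(A) = MTBF/(MTBF+MTTR) = 10253/(10253+91.1) = 0.991193
A(B) = MTBF/(MTBF+MTTR) = 20635/(20635+43.6) = 0.997892
A(C) = MTBF/(MTBF+MTTR) = 4268/(4268+59.3) = 0.986296
Series availability: 0.991193 × 0.997892 × 0.986296 = 0.976

0.976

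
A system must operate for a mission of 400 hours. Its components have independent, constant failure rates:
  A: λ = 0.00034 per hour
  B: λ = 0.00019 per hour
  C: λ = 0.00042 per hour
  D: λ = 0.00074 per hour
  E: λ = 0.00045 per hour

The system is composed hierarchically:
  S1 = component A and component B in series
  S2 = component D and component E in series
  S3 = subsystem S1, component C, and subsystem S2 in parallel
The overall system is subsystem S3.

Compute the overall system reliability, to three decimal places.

R(A) = exp(−0.00034 × 400) = 0.87284
R(B) = exp(−0.00019 × 400) = 0.92682
R(C) = exp(−0.00042 × 400) = 0.84535
R(D) = exp(−0.00074 × 400) = 0.74379
R(E) = exp(−0.00045 × 400) = 0.83527
Series (A and B): 0.87284 × 0.92682 = 0.80897
Series (D and E): 0.74379 × 0.83527 = 0.62127
Parallel ([0.80897], C, and [0.62127]): 1 − (1 − 0.80897)(1 − 0.84535)(1 − 0.62127) = 0.989

0.989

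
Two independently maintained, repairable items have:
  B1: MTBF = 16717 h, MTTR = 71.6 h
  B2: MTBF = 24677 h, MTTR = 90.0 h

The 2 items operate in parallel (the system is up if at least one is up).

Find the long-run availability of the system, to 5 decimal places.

0.99998

A(B1) = MTBF/(MTBF+MTTR) = 16717/(16717+71.6) = 0.995735
A(B2) = MTBF/(MTBF+MTTR) = 24677/(24677+90.0) = 0.996366
Parallel availability: 1 − (1 − 0.995735)(1 − 0.996366) = 0.99998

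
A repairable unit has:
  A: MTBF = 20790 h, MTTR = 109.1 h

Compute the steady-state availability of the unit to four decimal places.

0.9948

A(A) = MTBF/(MTBF+MTTR) = 20790/(20790+109.1) = 0.9948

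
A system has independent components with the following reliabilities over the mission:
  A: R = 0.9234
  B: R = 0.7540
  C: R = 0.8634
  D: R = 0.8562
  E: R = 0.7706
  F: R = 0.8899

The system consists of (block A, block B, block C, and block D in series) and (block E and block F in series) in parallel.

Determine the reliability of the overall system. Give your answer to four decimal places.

0.8475

Series (A, B, C, and D): 0.923400 × 0.754000 × 0.863400 × 0.856200 = 0.514693
Series (E and F): 0.770600 × 0.889900 = 0.685757
Parallel ([0.514693] and [0.685757]): 1 − (1 − 0.514693)(1 − 0.685757) = 0.8475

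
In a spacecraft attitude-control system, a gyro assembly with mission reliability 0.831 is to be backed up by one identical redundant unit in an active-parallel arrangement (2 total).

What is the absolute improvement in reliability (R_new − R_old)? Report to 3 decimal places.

R_before = 0.831
R_after = 1 − (1 − 0.831)^2 = 0.971
ΔR = 0.971 − 0.831 = 0.140

0.140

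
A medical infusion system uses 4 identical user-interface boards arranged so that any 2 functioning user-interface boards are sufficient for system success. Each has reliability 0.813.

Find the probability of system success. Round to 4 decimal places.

0.9775

R = Σ_{i=2}^{4} C(4,i) p^i (1−p)^{4−i} with p = 0.813
C(4,2)·0.813^2·0.187^2 = 0.138681
C(4,3)·0.813^3·0.187^1 = 0.401951
C(4,4)·0.813^4·0.187^0 = 0.436880
Sum = 0.9775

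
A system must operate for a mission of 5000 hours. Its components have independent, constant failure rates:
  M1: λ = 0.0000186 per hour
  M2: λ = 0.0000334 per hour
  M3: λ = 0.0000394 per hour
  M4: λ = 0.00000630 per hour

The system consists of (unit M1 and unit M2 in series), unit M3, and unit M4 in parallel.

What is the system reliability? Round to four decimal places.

0.9987

R(M1) = exp(−0.0000186 × 5000) = 0.911194
R(M2) = exp(−0.0000334 × 5000) = 0.846200
R(M3) = exp(−0.0000394 × 5000) = 0.821191
R(M4) = exp(−0.00000630 × 5000) = 0.968991
Series (M1 and M2): 0.911194 × 0.846200 = 0.771052
Parallel ([0.771052], M3, and M4): 1 − (1 − 0.771052)(1 − 0.821191)(1 − 0.968991) = 0.9987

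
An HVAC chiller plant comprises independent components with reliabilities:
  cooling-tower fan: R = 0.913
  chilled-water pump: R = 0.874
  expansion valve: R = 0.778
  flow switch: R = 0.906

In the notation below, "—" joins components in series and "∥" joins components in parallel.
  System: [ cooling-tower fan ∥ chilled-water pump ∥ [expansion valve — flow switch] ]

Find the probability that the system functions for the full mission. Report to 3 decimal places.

0.997

Series (expansion valve and flow switch): 0.77800 × 0.90600 = 0.70487
Parallel (cooling-tower fan, chilled-water pump, and [0.70487]): 1 − (1 − 0.91300)(1 − 0.87400)(1 − 0.70487) = 0.997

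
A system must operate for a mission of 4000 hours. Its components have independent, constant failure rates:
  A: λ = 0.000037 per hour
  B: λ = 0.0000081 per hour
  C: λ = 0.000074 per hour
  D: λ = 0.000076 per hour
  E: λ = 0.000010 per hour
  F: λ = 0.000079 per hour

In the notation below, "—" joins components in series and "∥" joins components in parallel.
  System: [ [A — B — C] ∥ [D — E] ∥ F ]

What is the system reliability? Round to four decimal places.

R(A) = exp(−0.000037 × 4000) = 0.862431
R(B) = exp(−0.0000081 × 4000) = 0.968119
R(C) = exp(−0.000074 × 4000) = 0.743787
R(D) = exp(−0.000076 × 4000) = 0.737861
R(E) = exp(−0.000010 × 4000) = 0.960789
R(F) = exp(−0.000079 × 4000) = 0.729059
Series (A, B, and C): 0.862431 × 0.968119 × 0.743787 = 0.621014
Series (D and E): 0.737861 × 0.960789 = 0.708929
Parallel ([0.621014], [0.708929], and F): 1 − (1 − 0.621014)(1 − 0.708929)(1 − 0.729059) = 0.9701

0.9701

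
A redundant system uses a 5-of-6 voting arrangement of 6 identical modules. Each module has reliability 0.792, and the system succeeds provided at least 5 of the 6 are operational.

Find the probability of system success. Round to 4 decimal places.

0.6357

R = Σ_{i=5}^{6} C(6,i) p^i (1−p)^{6−i} with p = 0.792
C(6,5)·0.792^5·0.208^1 = 0.388902
C(6,6)·0.792^6·0.208^0 = 0.246803
Sum = 0.6357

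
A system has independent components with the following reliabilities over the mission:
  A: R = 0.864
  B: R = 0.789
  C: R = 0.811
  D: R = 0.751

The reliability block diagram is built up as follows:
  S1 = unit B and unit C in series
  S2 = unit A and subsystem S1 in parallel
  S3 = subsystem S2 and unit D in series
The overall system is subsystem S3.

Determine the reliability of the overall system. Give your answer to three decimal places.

Series (B and C): 0.78900 × 0.81100 = 0.63988
Parallel (A and [0.63988]): 1 − (1 − 0.86400)(1 − 0.63988) = 0.95102
Series ([0.95102] and D): 0.95102 × 0.75100 = 0.714

0.714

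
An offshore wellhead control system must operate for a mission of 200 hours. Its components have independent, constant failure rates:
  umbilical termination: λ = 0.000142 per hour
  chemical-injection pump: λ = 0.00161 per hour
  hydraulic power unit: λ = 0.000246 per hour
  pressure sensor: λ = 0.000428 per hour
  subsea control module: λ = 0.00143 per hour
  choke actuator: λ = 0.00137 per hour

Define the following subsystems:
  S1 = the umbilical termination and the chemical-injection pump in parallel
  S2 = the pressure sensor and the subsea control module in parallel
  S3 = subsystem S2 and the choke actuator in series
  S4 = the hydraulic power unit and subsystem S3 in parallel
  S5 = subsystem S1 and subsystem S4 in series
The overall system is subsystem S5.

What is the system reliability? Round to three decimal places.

R(umbilical termination) = exp(−0.000142 × 200) = 0.97200
R(chemical-injection pump) = exp(−0.00161 × 200) = 0.72470
R(hydraulic power unit) = exp(−0.000246 × 200) = 0.95199
R(pressure sensor) = exp(−0.000428 × 200) = 0.91796
R(subsea control module) = exp(−0.00143 × 200) = 0.75126
R(choke actuator) = exp(−0.00137 × 200) = 0.76033
Parallel (umbilical termination and chemical-injection pump): 1 − (1 − 0.97200)(1 − 0.72470) = 0.99229
Parallel (pressure sensor and subsea control module): 1 − (1 − 0.91796)(1 − 0.75126) = 0.97959
Series ([0.97959] and choke actuator): 0.97959 × 0.76033 = 0.74481
Parallel (hydraulic power unit and [0.74481]): 1 − (1 − 0.95199)(1 − 0.74481) = 0.98775
Series ([0.99229] and [0.98775]): 0.99229 × 0.98775 = 0.980

0.980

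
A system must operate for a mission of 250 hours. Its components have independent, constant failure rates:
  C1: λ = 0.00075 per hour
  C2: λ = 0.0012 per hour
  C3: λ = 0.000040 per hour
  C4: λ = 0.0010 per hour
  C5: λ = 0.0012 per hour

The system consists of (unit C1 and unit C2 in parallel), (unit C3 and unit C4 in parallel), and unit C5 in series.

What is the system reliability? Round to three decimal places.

R(C1) = exp(−0.00075 × 250) = 0.82903
R(C2) = exp(−0.0012 × 250) = 0.74082
R(C3) = exp(−0.000040 × 250) = 0.99005
R(C4) = exp(−0.0010 × 250) = 0.77880
R(C5) = exp(−0.0012 × 250) = 0.74082
Parallel (C1 and C2): 1 − (1 − 0.82903)(1 − 0.74082) = 0.95569
Parallel (C3 and C4): 1 − (1 − 0.99005)(1 − 0.77880) = 0.99780
Series ([0.95569], [0.99780], and C5): 0.95569 × 0.99780 × 0.74082 = 0.706

0.706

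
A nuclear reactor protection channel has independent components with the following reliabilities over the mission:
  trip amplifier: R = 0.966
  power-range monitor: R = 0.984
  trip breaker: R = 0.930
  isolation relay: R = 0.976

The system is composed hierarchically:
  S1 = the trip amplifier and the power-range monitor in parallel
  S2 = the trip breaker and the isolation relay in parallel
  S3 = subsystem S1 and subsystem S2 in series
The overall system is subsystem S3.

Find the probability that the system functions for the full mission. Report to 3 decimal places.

Parallel (trip amplifier and power-range monitor): 1 − (1 − 0.96600)(1 − 0.98400) = 0.99946
Parallel (trip breaker and isolation relay): 1 − (1 − 0.93000)(1 − 0.97600) = 0.99832
Series ([0.99946] and [0.99832]): 0.99946 × 0.99832 = 0.998

0.998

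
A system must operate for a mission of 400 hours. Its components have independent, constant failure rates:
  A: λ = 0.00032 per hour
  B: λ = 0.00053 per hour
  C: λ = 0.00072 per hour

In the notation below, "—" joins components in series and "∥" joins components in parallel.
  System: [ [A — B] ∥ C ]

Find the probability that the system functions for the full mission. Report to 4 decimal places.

R(A) = exp(−0.00032 × 400) = 0.879853
R(B) = exp(−0.00053 × 400) = 0.808965
R(C) = exp(−0.00072 × 400) = 0.749762
Series (A and B): 0.879853 × 0.808965 = 0.711770
Parallel ([0.711770] and C): 1 − (1 − 0.711770)(1 − 0.749762) = 0.9279

0.9279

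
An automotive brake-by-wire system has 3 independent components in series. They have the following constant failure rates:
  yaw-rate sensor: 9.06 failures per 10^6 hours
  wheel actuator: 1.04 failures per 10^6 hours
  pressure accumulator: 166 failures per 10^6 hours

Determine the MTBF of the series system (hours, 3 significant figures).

Series of exponential components: λ_sys = Σ λ_i
λ_sys = 0.00000906 + 0.00000104 + 0.000166 = 1.7610e-04 /h
MTBF = 1 / λ_sys = 5680 h

5680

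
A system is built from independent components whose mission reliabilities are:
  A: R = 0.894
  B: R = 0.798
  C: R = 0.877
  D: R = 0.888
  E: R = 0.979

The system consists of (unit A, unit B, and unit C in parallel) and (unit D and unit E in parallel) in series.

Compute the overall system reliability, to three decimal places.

0.995

Parallel (A, B, and C): 1 − (1 − 0.89400)(1 − 0.79800)(1 − 0.87700) = 0.99737
Parallel (D and E): 1 − (1 − 0.88800)(1 − 0.97900) = 0.99765
Series ([0.99737] and [0.99765]): 0.99737 × 0.99765 = 0.995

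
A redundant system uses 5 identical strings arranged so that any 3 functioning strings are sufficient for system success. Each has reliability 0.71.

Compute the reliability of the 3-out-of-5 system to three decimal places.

R = Σ_{i=3}^{5} C(5,i) p^i (1−p)^{5−i} with p = 0.71
C(5,3)·0.71^3·0.29^2 = 0.30100
C(5,4)·0.71^4·0.29^1 = 0.36847
C(5,5)·0.71^5·0.29^0 = 0.18042
Sum = 0.850

0.850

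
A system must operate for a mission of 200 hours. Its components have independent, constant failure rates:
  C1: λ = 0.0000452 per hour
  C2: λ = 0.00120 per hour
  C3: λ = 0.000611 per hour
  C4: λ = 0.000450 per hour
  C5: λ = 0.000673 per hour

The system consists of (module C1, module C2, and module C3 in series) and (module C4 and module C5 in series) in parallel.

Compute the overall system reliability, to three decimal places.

0.938

R(C1) = exp(−0.0000452 × 200) = 0.99100
R(C2) = exp(−0.00120 × 200) = 0.78663
R(C3) = exp(−0.000611 × 200) = 0.88497
R(C4) = exp(−0.000450 × 200) = 0.91393
R(C5) = exp(−0.000673 × 200) = 0.87407
Series (C1, C2, and C3): 0.99100 × 0.78663 × 0.88497 = 0.68988
Series (C4 and C5): 0.91393 × 0.87407 = 0.79884
Parallel ([0.68988] and [0.79884]): 1 − (1 − 0.68988)(1 − 0.79884) = 0.938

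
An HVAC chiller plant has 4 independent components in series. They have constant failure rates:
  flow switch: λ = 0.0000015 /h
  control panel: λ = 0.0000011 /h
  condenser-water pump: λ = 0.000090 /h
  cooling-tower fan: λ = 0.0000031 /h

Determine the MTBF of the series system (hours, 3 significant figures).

Series of exponential components: λ_sys = Σ λ_i
λ_sys = 0.0000015 + 0.0000011 + 0.000090 + 0.0000031 = 9.5700e-05 /h
MTBF = 1 / λ_sys = 10400 h

10400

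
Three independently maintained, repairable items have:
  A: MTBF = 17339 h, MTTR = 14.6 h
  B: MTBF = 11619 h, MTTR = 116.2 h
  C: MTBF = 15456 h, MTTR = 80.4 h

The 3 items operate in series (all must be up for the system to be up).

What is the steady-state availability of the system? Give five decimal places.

A(A) = MTBF/(MTBF+MTTR) = 17339/(17339+14.6) = 0.999159
A(B) = MTBF/(MTBF+MTTR) = 11619/(11619+116.2) = 0.990098
A(C) = MTBF/(MTBF+MTTR) = 15456/(15456+80.4) = 0.994825
Series availability: 0.999159 × 0.990098 × 0.994825 = 0.98415

0.98415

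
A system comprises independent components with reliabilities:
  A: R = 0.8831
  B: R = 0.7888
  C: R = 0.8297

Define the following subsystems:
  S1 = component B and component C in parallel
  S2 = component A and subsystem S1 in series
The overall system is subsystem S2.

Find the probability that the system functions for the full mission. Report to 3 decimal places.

Parallel (B and C): 1 − (1 − 0.78880)(1 − 0.82970) = 0.96403
Series (A and [0.96403]): 0.88310 × 0.96403 = 0.851

0.851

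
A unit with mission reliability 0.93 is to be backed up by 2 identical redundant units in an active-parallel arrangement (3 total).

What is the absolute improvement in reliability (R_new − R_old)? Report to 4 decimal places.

0.0697

R_before = 0.93
R_after = 1 − (1 − 0.93)^3 = 0.9997
ΔR = 0.9997 − 0.93 = 0.0697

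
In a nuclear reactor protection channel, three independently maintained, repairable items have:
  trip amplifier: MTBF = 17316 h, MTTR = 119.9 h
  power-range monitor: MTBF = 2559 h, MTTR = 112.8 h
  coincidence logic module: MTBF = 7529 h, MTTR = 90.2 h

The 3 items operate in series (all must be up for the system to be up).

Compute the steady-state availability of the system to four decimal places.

A(trip amplifier) = MTBF/(MTBF+MTTR) = 17316/(17316+119.9) = 0.993123
A(power-range monitor) = MTBF/(MTBF+MTTR) = 2559/(2559+112.8) = 0.957781
A(coincidence logic module) = MTBF/(MTBF+MTTR) = 7529/(7529+90.2) = 0.988161
Series availability: 0.993123 × 0.957781 × 0.988161 = 0.9399

0.9399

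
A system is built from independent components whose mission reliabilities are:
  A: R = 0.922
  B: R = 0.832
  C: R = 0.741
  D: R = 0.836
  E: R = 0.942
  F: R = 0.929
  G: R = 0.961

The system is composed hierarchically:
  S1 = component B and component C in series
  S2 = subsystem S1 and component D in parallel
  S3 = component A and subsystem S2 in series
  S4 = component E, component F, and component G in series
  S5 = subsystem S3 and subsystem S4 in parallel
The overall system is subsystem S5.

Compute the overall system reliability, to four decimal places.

0.9784

Series (B and C): 0.832000 × 0.741000 = 0.616512
Parallel ([0.616512] and D): 1 − (1 − 0.616512)(1 − 0.836000) = 0.937108
Series (A and [0.937108]): 0.922000 × 0.937108 = 0.864014
Series (E, F, and G): 0.942000 × 0.929000 × 0.961000 = 0.840988
Parallel ([0.864014] and [0.840988]): 1 − (1 − 0.864014)(1 − 0.840988) = 0.9784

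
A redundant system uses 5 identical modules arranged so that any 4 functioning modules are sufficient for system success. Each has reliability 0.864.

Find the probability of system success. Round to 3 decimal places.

0.860

R = Σ_{i=4}^{5} C(5,i) p^i (1−p)^{5−i} with p = 0.864
C(5,4)·0.864^4·0.136^1 = 0.37893
C(5,5)·0.864^5·0.136^0 = 0.48147
Sum = 0.860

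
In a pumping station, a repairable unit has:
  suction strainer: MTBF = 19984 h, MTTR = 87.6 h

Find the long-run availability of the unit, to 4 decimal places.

A(suction strainer) = MTBF/(MTBF+MTTR) = 19984/(19984+87.6) = 0.9956

0.9956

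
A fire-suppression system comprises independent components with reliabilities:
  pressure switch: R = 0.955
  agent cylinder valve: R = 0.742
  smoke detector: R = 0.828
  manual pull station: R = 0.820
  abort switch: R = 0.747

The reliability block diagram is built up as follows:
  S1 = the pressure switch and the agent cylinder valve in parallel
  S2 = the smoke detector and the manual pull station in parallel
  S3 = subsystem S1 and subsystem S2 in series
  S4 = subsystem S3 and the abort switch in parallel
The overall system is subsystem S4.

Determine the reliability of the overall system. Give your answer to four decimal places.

Parallel (pressure switch and agent cylinder valve): 1 − (1 − 0.955000)(1 − 0.742000) = 0.988390
Parallel (smoke detector and manual pull station): 1 − (1 − 0.828000)(1 − 0.820000) = 0.969040
Series ([0.988390] and [0.969040]): 0.988390 × 0.969040 = 0.957789
Parallel ([0.957789] and abort switch): 1 − (1 − 0.957789)(1 − 0.747000) = 0.9893

0.9893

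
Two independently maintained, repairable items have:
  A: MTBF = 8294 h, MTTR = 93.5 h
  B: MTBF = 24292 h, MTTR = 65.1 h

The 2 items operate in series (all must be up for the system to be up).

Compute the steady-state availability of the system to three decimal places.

A(A) = MTBF/(MTBF+MTTR) = 8294/(8294+93.5) = 0.988852
A(B) = MTBF/(MTBF+MTTR) = 24292/(24292+65.1) = 0.997327
Series availability: 0.988852 × 0.997327 = 0.986

0.986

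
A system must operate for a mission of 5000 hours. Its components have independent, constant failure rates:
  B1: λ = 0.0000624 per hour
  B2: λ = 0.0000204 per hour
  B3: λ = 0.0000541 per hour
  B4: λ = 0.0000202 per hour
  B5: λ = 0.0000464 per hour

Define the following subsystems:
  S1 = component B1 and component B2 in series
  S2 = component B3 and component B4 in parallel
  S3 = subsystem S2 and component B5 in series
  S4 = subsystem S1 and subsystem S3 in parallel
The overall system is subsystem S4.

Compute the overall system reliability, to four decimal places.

R(B1) = exp(−0.0000624 × 5000) = 0.731982
R(B2) = exp(−0.0000204 × 5000) = 0.903030
R(B3) = exp(−0.0000541 × 5000) = 0.762998
R(B4) = exp(−0.0000202 × 5000) = 0.903933
R(B5) = exp(−0.0000464 × 5000) = 0.792946
Series (B1 and B2): 0.731982 × 0.903030 = 0.661002
Parallel (B3 and B4): 1 − (1 − 0.762998)(1 − 0.903933) = 0.977232
Series ([0.977232] and B5): 0.977232 × 0.792946 = 0.774892
Parallel ([0.661002] and [0.774892]): 1 − (1 − 0.661002)(1 − 0.774892) = 0.9237

0.9237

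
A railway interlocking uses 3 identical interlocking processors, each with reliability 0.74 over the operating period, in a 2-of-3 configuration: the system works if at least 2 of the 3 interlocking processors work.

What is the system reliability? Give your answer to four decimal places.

R = Σ_{i=2}^{3} C(3,i) p^i (1−p)^{3−i} with p = 0.74
C(3,2)·0.74^2·0.26^1 = 0.427128
C(3,3)·0.74^3·0.26^0 = 0.405224
Sum = 0.8324

0.8324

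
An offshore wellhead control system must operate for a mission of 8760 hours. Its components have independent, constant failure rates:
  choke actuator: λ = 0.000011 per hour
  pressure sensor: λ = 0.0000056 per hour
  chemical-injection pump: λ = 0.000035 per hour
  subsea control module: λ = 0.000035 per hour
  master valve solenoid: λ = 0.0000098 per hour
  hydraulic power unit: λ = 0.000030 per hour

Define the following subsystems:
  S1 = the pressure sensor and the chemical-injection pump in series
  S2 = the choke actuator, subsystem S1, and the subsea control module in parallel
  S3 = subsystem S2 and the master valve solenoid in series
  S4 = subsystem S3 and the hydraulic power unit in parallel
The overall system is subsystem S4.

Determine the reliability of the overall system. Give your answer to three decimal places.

0.979

R(choke actuator) = exp(−0.000011 × 8760) = 0.90814
R(pressure sensor) = exp(−0.0000056 × 8760) = 0.95213
R(chemical-injection pump) = exp(−0.000035 × 8760) = 0.73594
R(subsea control module) = exp(−0.000035 × 8760) = 0.73594
R(master valve solenoid) = exp(−0.0000098 × 8760) = 0.91773
R(hydraulic power unit) = exp(−0.000030 × 8760) = 0.76890
Series (pressure sensor and chemical-injection pump): 0.95213 × 0.73594 = 0.70071
Parallel (choke actuator, [0.70071], and subsea control module): 1 − (1 − 0.90814)(1 − 0.70071)(1 − 0.73594) = 0.99274
Series ([0.99274] and master valve solenoid): 0.99274 × 0.91773 = 0.91107
Parallel ([0.91107] and hydraulic power unit): 1 − (1 − 0.91107)(1 − 0.76890) = 0.979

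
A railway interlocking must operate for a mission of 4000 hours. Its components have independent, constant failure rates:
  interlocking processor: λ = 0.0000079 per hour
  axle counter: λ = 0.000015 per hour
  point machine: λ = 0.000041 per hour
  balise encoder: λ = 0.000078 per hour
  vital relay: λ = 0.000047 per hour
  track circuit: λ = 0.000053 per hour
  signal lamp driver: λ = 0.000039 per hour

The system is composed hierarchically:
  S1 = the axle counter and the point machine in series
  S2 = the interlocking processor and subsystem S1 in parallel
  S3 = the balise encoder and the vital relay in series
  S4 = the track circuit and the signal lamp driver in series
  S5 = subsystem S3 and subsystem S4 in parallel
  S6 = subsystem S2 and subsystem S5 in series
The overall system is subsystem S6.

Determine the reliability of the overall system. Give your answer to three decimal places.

R(interlocking processor) = exp(−0.0000079 × 4000) = 0.96889
R(axle counter) = exp(−0.000015 × 4000) = 0.94176
R(point machine) = exp(−0.000041 × 4000) = 0.84874
R(balise encoder) = exp(−0.000078 × 4000) = 0.73198
R(vital relay) = exp(−0.000047 × 4000) = 0.82861
R(track circuit) = exp(−0.000053 × 4000) = 0.80896
R(signal lamp driver) = exp(−0.000039 × 4000) = 0.85556
Series (axle counter and point machine): 0.94176 × 0.84874 = 0.79931
Parallel (interlocking processor and [0.79931]): 1 − (1 − 0.96889)(1 − 0.79931) = 0.99376
Series (balise encoder and vital relay): 0.73198 × 0.82861 = 0.60653
Series (track circuit and signal lamp driver): 0.80896 × 0.85556 = 0.69211
Parallel ([0.60653] and [0.69211]): 1 − (1 − 0.60653)(1 − 0.69211) = 0.87885
Series ([0.99376] and [0.87885]): 0.99376 × 0.87885 = 0.873

0.873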